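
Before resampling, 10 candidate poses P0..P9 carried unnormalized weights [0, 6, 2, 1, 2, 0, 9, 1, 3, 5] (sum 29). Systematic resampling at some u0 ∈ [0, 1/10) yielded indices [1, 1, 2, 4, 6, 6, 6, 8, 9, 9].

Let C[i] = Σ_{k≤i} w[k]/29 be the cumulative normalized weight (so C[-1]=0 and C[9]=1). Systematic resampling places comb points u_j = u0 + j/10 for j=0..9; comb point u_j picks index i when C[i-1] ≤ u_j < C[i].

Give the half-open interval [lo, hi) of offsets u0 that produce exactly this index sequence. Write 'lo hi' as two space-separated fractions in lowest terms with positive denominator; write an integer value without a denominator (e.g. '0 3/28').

C = [0, 6/29, 8/29, 9/29, 11/29, 11/29, 20/29, 21/29, 24/29, 1]
j=0 picked index 1: u0 ∈ [0, 6/29)
j=1 picked index 1: u0 ∈ [-1/10, 31/290)
j=2 picked index 2: u0 ∈ [1/145, 11/145)
j=3 picked index 4: u0 ∈ [3/290, 23/290)
j=4 picked index 6: u0 ∈ [-3/145, 42/145)
j=5 picked index 6: u0 ∈ [-7/58, 11/58)
j=6 picked index 6: u0 ∈ [-32/145, 13/145)
j=7 picked index 8: u0 ∈ [7/290, 37/290)
j=8 picked index 9: u0 ∈ [4/145, 1/5)
j=9 picked index 9: u0 ∈ [-21/290, 1/10)
intersection: [4/145, 11/145)

4/145 11/145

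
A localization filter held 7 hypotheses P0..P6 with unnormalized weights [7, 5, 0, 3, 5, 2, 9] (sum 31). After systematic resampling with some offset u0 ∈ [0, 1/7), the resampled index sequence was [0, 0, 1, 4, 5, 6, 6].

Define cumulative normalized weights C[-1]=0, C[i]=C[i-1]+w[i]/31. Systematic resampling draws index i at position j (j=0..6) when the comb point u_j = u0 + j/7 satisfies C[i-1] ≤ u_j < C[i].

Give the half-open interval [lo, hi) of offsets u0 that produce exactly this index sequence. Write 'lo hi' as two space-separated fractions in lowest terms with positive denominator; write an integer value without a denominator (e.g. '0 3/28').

16/217 18/217

C = [7/31, 12/31, 12/31, 15/31, 20/31, 22/31, 1]
j=0 picked index 0: u0 ∈ [0, 7/31)
j=1 picked index 0: u0 ∈ [-1/7, 18/217)
j=2 picked index 1: u0 ∈ [-13/217, 22/217)
j=3 picked index 4: u0 ∈ [12/217, 47/217)
j=4 picked index 5: u0 ∈ [16/217, 30/217)
j=5 picked index 6: u0 ∈ [-1/217, 2/7)
j=6 picked index 6: u0 ∈ [-32/217, 1/7)
intersection: [16/217, 18/217)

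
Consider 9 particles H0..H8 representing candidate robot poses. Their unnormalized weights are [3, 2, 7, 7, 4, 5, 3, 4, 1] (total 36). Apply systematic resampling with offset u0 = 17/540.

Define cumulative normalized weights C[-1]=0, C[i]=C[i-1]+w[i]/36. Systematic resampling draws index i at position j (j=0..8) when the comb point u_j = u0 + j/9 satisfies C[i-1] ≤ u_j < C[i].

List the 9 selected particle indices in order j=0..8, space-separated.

0 2 2 3 3 4 5 6 7

C = [1/12, 5/36, 1/3, 19/36, 23/36, 7/9, 31/36, 35/36, 1]
j=0: u_0=17/540 ∈ [0, 1/12) → index 0
j=1: u_1=77/540 ∈ [5/36, 1/3) → index 2
j=2: u_2=137/540 ∈ [5/36, 1/3) → index 2
j=3: u_3=197/540 ∈ [1/3, 19/36) → index 3
j=4: u_4=257/540 ∈ [1/3, 19/36) → index 3
j=5: u_5=317/540 ∈ [19/36, 23/36) → index 4
j=6: u_6=377/540 ∈ [23/36, 7/9) → index 5
j=7: u_7=437/540 ∈ [7/9, 31/36) → index 6
j=8: u_8=497/540 ∈ [31/36, 35/36) → index 7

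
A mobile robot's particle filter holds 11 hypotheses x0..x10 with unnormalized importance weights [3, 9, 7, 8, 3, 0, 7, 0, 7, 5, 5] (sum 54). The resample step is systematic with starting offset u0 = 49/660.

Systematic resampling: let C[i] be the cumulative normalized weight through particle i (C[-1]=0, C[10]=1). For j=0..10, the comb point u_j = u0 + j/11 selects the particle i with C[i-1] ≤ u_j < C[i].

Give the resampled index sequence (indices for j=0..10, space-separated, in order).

C = [1/18, 2/9, 19/54, 1/2, 5/9, 5/9, 37/54, 37/54, 22/27, 49/54, 1]
j=0: u_0=49/660 ∈ [1/18, 2/9) → index 1
j=1: u_1=109/660 ∈ [1/18, 2/9) → index 1
j=2: u_2=169/660 ∈ [2/9, 19/54) → index 2
j=3: u_3=229/660 ∈ [2/9, 19/54) → index 2
j=4: u_4=289/660 ∈ [19/54, 1/2) → index 3
j=5: u_5=349/660 ∈ [1/2, 5/9) → index 4
j=6: u_6=409/660 ∈ [5/9, 37/54) → index 6
j=7: u_7=469/660 ∈ [37/54, 22/27) → index 8
j=8: u_8=529/660 ∈ [37/54, 22/27) → index 8
j=9: u_9=589/660 ∈ [22/27, 49/54) → index 9
j=10: u_10=59/60 ∈ [49/54, 1) → index 10

1 1 2 2 3 4 6 8 8 9 10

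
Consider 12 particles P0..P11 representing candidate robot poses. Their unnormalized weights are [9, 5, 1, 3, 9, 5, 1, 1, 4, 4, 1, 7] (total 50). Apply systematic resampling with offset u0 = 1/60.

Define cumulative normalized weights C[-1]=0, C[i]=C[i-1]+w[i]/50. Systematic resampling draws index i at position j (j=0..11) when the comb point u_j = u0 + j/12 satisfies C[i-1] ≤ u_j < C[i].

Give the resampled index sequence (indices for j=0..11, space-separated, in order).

0 0 1 1 3 4 4 5 8 9 10 11

C = [9/50, 7/25, 3/10, 9/25, 27/50, 16/25, 33/50, 17/25, 19/25, 21/25, 43/50, 1]
j=0: u_0=1/60 ∈ [0, 9/50) → index 0
j=1: u_1=1/10 ∈ [0, 9/50) → index 0
j=2: u_2=11/60 ∈ [9/50, 7/25) → index 1
j=3: u_3=4/15 ∈ [9/50, 7/25) → index 1
j=4: u_4=7/20 ∈ [3/10, 9/25) → index 3
j=5: u_5=13/30 ∈ [9/25, 27/50) → index 4
j=6: u_6=31/60 ∈ [9/25, 27/50) → index 4
j=7: u_7=3/5 ∈ [27/50, 16/25) → index 5
j=8: u_8=41/60 ∈ [17/25, 19/25) → index 8
j=9: u_9=23/30 ∈ [19/25, 21/25) → index 9
j=10: u_10=17/20 ∈ [21/25, 43/50) → index 10
j=11: u_11=14/15 ∈ [43/50, 1) → index 11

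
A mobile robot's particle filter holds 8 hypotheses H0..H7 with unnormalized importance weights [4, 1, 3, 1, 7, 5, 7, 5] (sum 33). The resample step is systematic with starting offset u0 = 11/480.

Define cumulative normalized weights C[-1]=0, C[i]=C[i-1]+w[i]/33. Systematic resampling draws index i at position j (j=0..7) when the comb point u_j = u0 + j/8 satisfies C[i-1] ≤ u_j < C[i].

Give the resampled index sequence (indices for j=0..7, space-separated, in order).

0 1 4 4 5 6 6 7

C = [4/33, 5/33, 8/33, 3/11, 16/33, 7/11, 28/33, 1]
j=0: u_0=11/480 ∈ [0, 4/33) → index 0
j=1: u_1=71/480 ∈ [4/33, 5/33) → index 1
j=2: u_2=131/480 ∈ [3/11, 16/33) → index 4
j=3: u_3=191/480 ∈ [3/11, 16/33) → index 4
j=4: u_4=251/480 ∈ [16/33, 7/11) → index 5
j=5: u_5=311/480 ∈ [7/11, 28/33) → index 6
j=6: u_6=371/480 ∈ [7/11, 28/33) → index 6
j=7: u_7=431/480 ∈ [28/33, 1) → index 7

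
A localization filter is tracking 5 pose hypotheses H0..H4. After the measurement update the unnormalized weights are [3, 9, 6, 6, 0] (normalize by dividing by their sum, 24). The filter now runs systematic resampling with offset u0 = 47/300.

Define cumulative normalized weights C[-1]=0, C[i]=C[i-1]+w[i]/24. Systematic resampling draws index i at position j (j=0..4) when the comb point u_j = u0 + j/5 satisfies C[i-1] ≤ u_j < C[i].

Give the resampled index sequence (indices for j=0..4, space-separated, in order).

1 1 2 3 3

C = [1/8, 1/2, 3/4, 1, 1]
j=0: u_0=47/300 ∈ [1/8, 1/2) → index 1
j=1: u_1=107/300 ∈ [1/8, 1/2) → index 1
j=2: u_2=167/300 ∈ [1/2, 3/4) → index 2
j=3: u_3=227/300 ∈ [3/4, 1) → index 3
j=4: u_4=287/300 ∈ [3/4, 1) → index 3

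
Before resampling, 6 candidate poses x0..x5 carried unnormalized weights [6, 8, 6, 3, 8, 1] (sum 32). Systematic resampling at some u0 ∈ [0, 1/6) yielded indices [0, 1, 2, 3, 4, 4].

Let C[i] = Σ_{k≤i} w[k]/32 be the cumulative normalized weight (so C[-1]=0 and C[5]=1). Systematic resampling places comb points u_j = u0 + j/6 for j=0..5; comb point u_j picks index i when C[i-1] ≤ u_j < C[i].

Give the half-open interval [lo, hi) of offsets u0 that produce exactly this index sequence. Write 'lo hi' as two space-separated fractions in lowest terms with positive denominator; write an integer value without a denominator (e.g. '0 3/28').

C = [3/16, 7/16, 5/8, 23/32, 31/32, 1]
j=0 picked index 0: u0 ∈ [0, 3/16)
j=1 picked index 1: u0 ∈ [1/48, 13/48)
j=2 picked index 2: u0 ∈ [5/48, 7/24)
j=3 picked index 3: u0 ∈ [1/8, 7/32)
j=4 picked index 4: u0 ∈ [5/96, 29/96)
j=5 picked index 4: u0 ∈ [-11/96, 13/96)
intersection: [1/8, 13/96)

1/8 13/96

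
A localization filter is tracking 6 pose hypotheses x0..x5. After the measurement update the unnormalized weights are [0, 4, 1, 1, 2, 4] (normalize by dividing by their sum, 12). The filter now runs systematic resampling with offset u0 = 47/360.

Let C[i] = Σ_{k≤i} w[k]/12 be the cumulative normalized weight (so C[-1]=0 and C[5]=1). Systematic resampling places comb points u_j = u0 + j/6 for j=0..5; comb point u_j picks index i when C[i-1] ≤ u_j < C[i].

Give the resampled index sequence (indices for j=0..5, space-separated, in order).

1 1 3 4 5 5

C = [0, 1/3, 5/12, 1/2, 2/3, 1]
j=0: u_0=47/360 ∈ [0, 1/3) → index 1
j=1: u_1=107/360 ∈ [0, 1/3) → index 1
j=2: u_2=167/360 ∈ [5/12, 1/2) → index 3
j=3: u_3=227/360 ∈ [1/2, 2/3) → index 4
j=4: u_4=287/360 ∈ [2/3, 1) → index 5
j=5: u_5=347/360 ∈ [2/3, 1) → index 5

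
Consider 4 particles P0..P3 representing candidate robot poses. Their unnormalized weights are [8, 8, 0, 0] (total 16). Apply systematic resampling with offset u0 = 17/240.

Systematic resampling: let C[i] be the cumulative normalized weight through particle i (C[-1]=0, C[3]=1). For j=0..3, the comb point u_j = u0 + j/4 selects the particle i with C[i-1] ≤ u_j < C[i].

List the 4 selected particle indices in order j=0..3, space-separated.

C = [1/2, 1, 1, 1]
j=0: u_0=17/240 ∈ [0, 1/2) → index 0
j=1: u_1=77/240 ∈ [0, 1/2) → index 0
j=2: u_2=137/240 ∈ [1/2, 1) → index 1
j=3: u_3=197/240 ∈ [1/2, 1) → index 1

0 0 1 1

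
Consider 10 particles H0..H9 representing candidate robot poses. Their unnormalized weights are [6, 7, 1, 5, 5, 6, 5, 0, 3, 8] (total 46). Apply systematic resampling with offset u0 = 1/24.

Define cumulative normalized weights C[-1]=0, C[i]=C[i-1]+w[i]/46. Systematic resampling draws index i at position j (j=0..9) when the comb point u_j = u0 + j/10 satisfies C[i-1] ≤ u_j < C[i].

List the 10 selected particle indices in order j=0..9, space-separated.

0 1 1 3 4 5 5 6 9 9

C = [3/23, 13/46, 7/23, 19/46, 12/23, 15/23, 35/46, 35/46, 19/23, 1]
j=0: u_0=1/24 ∈ [0, 3/23) → index 0
j=1: u_1=17/120 ∈ [3/23, 13/46) → index 1
j=2: u_2=29/120 ∈ [3/23, 13/46) → index 1
j=3: u_3=41/120 ∈ [7/23, 19/46) → index 3
j=4: u_4=53/120 ∈ [19/46, 12/23) → index 4
j=5: u_5=13/24 ∈ [12/23, 15/23) → index 5
j=6: u_6=77/120 ∈ [12/23, 15/23) → index 5
j=7: u_7=89/120 ∈ [15/23, 35/46) → index 6
j=8: u_8=101/120 ∈ [19/23, 1) → index 9
j=9: u_9=113/120 ∈ [19/23, 1) → index 9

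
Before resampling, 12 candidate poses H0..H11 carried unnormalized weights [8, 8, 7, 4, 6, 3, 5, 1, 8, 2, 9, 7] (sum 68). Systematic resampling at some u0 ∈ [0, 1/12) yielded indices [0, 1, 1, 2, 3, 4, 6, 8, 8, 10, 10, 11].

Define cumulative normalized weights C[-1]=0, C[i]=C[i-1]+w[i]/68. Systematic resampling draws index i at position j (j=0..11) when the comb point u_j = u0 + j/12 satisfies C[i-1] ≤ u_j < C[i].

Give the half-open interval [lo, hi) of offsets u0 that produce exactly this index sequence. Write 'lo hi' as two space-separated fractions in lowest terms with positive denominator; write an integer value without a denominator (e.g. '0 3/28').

C = [2/17, 4/17, 23/68, 27/68, 33/68, 9/17, 41/68, 21/34, 25/34, 13/17, 61/68, 1]
j=0 picked index 0: u0 ∈ [0, 2/17)
j=1 picked index 1: u0 ∈ [7/204, 31/204)
j=2 picked index 1: u0 ∈ [-5/102, 7/102)
j=3 picked index 2: u0 ∈ [-1/68, 3/34)
j=4 picked index 3: u0 ∈ [1/204, 13/204)
j=5 picked index 4: u0 ∈ [-1/51, 7/102)
j=6 picked index 6: u0 ∈ [1/34, 7/68)
j=7 picked index 8: u0 ∈ [7/204, 31/204)
j=8 picked index 8: u0 ∈ [-5/102, 7/102)
j=9 picked index 10: u0 ∈ [1/68, 5/34)
j=10 picked index 10: u0 ∈ [-7/102, 13/204)
j=11 picked index 11: u0 ∈ [-1/51, 1/12)
intersection: [7/204, 13/204)

7/204 13/204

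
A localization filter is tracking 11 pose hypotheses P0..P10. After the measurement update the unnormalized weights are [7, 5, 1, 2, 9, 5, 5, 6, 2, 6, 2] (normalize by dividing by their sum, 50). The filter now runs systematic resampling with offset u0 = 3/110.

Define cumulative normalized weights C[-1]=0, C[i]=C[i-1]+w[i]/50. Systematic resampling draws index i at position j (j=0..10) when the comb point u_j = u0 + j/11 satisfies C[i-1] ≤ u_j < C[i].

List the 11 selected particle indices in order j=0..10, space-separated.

0 0 1 4 4 5 5 6 7 9 9

C = [7/50, 6/25, 13/50, 3/10, 12/25, 29/50, 17/25, 4/5, 21/25, 24/25, 1]
j=0: u_0=3/110 ∈ [0, 7/50) → index 0
j=1: u_1=13/110 ∈ [0, 7/50) → index 0
j=2: u_2=23/110 ∈ [7/50, 6/25) → index 1
j=3: u_3=3/10 ∈ [3/10, 12/25) → index 4
j=4: u_4=43/110 ∈ [3/10, 12/25) → index 4
j=5: u_5=53/110 ∈ [12/25, 29/50) → index 5
j=6: u_6=63/110 ∈ [12/25, 29/50) → index 5
j=7: u_7=73/110 ∈ [29/50, 17/25) → index 6
j=8: u_8=83/110 ∈ [17/25, 4/5) → index 7
j=9: u_9=93/110 ∈ [21/25, 24/25) → index 9
j=10: u_10=103/110 ∈ [21/25, 24/25) → index 9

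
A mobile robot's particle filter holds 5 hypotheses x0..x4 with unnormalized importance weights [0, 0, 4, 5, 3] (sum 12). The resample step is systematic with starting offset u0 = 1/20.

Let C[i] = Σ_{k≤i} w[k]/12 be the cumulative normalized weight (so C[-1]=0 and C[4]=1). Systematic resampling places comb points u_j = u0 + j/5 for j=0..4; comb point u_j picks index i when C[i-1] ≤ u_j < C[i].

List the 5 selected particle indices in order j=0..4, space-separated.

C = [0, 0, 1/3, 3/4, 1]
j=0: u_0=1/20 ∈ [0, 1/3) → index 2
j=1: u_1=1/4 ∈ [0, 1/3) → index 2
j=2: u_2=9/20 ∈ [1/3, 3/4) → index 3
j=3: u_3=13/20 ∈ [1/3, 3/4) → index 3
j=4: u_4=17/20 ∈ [3/4, 1) → index 4

2 2 3 3 4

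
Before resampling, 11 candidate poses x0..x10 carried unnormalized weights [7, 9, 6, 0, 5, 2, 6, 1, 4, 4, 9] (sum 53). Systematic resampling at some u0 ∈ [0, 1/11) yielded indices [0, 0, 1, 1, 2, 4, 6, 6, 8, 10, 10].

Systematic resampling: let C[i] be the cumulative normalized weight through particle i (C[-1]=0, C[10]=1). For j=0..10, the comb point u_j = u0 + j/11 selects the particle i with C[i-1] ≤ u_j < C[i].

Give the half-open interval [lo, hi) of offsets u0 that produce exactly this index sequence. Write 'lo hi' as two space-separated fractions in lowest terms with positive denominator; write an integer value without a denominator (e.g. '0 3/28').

7/583 14/583

C = [7/53, 16/53, 22/53, 22/53, 27/53, 29/53, 35/53, 36/53, 40/53, 44/53, 1]
j=0 picked index 0: u0 ∈ [0, 7/53)
j=1 picked index 0: u0 ∈ [-1/11, 24/583)
j=2 picked index 1: u0 ∈ [-29/583, 70/583)
j=3 picked index 1: u0 ∈ [-82/583, 17/583)
j=4 picked index 2: u0 ∈ [-36/583, 30/583)
j=5 picked index 4: u0 ∈ [-23/583, 32/583)
j=6 picked index 6: u0 ∈ [1/583, 67/583)
j=7 picked index 6: u0 ∈ [-52/583, 14/583)
j=8 picked index 8: u0 ∈ [-28/583, 16/583)
j=9 picked index 10: u0 ∈ [7/583, 2/11)
j=10 picked index 10: u0 ∈ [-46/583, 1/11)
intersection: [7/583, 14/583)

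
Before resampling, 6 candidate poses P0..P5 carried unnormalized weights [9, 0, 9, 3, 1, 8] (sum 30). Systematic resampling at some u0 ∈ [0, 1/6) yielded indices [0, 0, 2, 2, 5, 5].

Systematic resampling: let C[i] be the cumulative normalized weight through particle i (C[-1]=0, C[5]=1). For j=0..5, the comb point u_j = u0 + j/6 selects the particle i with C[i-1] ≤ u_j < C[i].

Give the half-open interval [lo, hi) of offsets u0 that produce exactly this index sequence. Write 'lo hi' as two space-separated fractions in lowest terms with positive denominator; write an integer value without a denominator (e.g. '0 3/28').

C = [3/10, 3/10, 3/5, 7/10, 11/15, 1]
j=0 picked index 0: u0 ∈ [0, 3/10)
j=1 picked index 0: u0 ∈ [-1/6, 2/15)
j=2 picked index 2: u0 ∈ [-1/30, 4/15)
j=3 picked index 2: u0 ∈ [-1/5, 1/10)
j=4 picked index 5: u0 ∈ [1/15, 1/3)
j=5 picked index 5: u0 ∈ [-1/10, 1/6)
intersection: [1/15, 1/10)

1/15 1/10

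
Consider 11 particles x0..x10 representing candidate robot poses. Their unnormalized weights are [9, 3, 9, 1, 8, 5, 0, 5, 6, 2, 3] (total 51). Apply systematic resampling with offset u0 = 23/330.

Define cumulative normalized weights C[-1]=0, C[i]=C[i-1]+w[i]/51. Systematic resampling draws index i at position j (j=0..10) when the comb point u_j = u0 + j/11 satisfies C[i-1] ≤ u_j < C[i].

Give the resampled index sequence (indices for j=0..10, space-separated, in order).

C = [3/17, 4/17, 7/17, 22/51, 10/17, 35/51, 35/51, 40/51, 46/51, 16/17, 1]
j=0: u_0=23/330 ∈ [0, 3/17) → index 0
j=1: u_1=53/330 ∈ [0, 3/17) → index 0
j=2: u_2=83/330 ∈ [4/17, 7/17) → index 2
j=3: u_3=113/330 ∈ [4/17, 7/17) → index 2
j=4: u_4=13/30 ∈ [22/51, 10/17) → index 4
j=5: u_5=173/330 ∈ [22/51, 10/17) → index 4
j=6: u_6=203/330 ∈ [10/17, 35/51) → index 5
j=7: u_7=233/330 ∈ [35/51, 40/51) → index 7
j=8: u_8=263/330 ∈ [40/51, 46/51) → index 8
j=9: u_9=293/330 ∈ [40/51, 46/51) → index 8
j=10: u_10=323/330 ∈ [16/17, 1) → index 10

0 0 2 2 4 4 5 7 8 8 10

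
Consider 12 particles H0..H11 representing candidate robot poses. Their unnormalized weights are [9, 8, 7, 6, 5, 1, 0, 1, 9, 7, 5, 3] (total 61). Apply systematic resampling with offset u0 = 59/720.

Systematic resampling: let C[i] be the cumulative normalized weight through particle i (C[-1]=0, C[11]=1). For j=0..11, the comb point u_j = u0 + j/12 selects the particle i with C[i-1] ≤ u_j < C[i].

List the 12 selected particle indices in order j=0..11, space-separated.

0 1 1 2 3 4 5 8 8 9 10 11

C = [9/61, 17/61, 24/61, 30/61, 35/61, 36/61, 36/61, 37/61, 46/61, 53/61, 58/61, 1]
j=0: u_0=59/720 ∈ [0, 9/61) → index 0
j=1: u_1=119/720 ∈ [9/61, 17/61) → index 1
j=2: u_2=179/720 ∈ [9/61, 17/61) → index 1
j=3: u_3=239/720 ∈ [17/61, 24/61) → index 2
j=4: u_4=299/720 ∈ [24/61, 30/61) → index 3
j=5: u_5=359/720 ∈ [30/61, 35/61) → index 4
j=6: u_6=419/720 ∈ [35/61, 36/61) → index 5
j=7: u_7=479/720 ∈ [37/61, 46/61) → index 8
j=8: u_8=539/720 ∈ [37/61, 46/61) → index 8
j=9: u_9=599/720 ∈ [46/61, 53/61) → index 9
j=10: u_10=659/720 ∈ [53/61, 58/61) → index 10
j=11: u_11=719/720 ∈ [58/61, 1) → index 11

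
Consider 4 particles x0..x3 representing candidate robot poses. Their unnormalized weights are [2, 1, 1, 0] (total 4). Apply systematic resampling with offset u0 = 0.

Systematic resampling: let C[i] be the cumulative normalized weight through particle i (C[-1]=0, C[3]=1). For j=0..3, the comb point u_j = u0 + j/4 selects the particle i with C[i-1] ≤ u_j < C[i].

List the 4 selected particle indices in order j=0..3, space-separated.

C = [1/2, 3/4, 1, 1]
j=0: u_0=0 ∈ [0, 1/2) → index 0
j=1: u_1=1/4 ∈ [0, 1/2) → index 0
j=2: u_2=1/2 ∈ [1/2, 3/4) → index 1
j=3: u_3=3/4 ∈ [3/4, 1) → index 2

0 0 1 2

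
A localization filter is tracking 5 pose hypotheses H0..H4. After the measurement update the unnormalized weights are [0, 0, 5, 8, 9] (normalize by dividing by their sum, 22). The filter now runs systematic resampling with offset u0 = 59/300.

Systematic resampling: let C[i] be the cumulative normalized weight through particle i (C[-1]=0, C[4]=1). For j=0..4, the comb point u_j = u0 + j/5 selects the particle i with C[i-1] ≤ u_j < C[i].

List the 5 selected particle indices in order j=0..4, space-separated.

C = [0, 0, 5/22, 13/22, 1]
j=0: u_0=59/300 ∈ [0, 5/22) → index 2
j=1: u_1=119/300 ∈ [5/22, 13/22) → index 3
j=2: u_2=179/300 ∈ [13/22, 1) → index 4
j=3: u_3=239/300 ∈ [13/22, 1) → index 4
j=4: u_4=299/300 ∈ [13/22, 1) → index 4

2 3 4 4 4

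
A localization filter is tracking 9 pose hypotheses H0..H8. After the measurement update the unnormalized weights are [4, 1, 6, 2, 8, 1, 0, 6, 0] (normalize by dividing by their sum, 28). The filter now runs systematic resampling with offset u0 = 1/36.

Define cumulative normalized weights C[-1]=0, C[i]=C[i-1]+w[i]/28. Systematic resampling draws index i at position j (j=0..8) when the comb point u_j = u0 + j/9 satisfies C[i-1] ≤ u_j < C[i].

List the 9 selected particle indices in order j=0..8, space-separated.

0 0 2 2 4 4 4 7 7

C = [1/7, 5/28, 11/28, 13/28, 3/4, 11/14, 11/14, 1, 1]
j=0: u_0=1/36 ∈ [0, 1/7) → index 0
j=1: u_1=5/36 ∈ [0, 1/7) → index 0
j=2: u_2=1/4 ∈ [5/28, 11/28) → index 2
j=3: u_3=13/36 ∈ [5/28, 11/28) → index 2
j=4: u_4=17/36 ∈ [13/28, 3/4) → index 4
j=5: u_5=7/12 ∈ [13/28, 3/4) → index 4
j=6: u_6=25/36 ∈ [13/28, 3/4) → index 4
j=7: u_7=29/36 ∈ [11/14, 1) → index 7
j=8: u_8=11/12 ∈ [11/14, 1) → index 7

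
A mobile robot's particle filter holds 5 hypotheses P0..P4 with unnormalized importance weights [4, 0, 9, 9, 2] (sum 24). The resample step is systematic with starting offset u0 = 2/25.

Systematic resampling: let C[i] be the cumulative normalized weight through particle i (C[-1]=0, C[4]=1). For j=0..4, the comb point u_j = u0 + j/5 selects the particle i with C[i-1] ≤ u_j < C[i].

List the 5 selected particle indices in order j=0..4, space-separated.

C = [1/6, 1/6, 13/24, 11/12, 1]
j=0: u_0=2/25 ∈ [0, 1/6) → index 0
j=1: u_1=7/25 ∈ [1/6, 13/24) → index 2
j=2: u_2=12/25 ∈ [1/6, 13/24) → index 2
j=3: u_3=17/25 ∈ [13/24, 11/12) → index 3
j=4: u_4=22/25 ∈ [13/24, 11/12) → index 3

0 2 2 3 3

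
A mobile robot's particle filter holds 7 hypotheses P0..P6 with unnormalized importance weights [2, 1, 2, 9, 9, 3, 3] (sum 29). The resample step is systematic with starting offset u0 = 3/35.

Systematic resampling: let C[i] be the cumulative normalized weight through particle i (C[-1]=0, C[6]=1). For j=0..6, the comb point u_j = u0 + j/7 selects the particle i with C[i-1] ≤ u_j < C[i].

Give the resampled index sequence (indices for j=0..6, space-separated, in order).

1 3 3 4 4 5 6

C = [2/29, 3/29, 5/29, 14/29, 23/29, 26/29, 1]
j=0: u_0=3/35 ∈ [2/29, 3/29) → index 1
j=1: u_1=8/35 ∈ [5/29, 14/29) → index 3
j=2: u_2=13/35 ∈ [5/29, 14/29) → index 3
j=3: u_3=18/35 ∈ [14/29, 23/29) → index 4
j=4: u_4=23/35 ∈ [14/29, 23/29) → index 4
j=5: u_5=4/5 ∈ [23/29, 26/29) → index 5
j=6: u_6=33/35 ∈ [26/29, 1) → index 6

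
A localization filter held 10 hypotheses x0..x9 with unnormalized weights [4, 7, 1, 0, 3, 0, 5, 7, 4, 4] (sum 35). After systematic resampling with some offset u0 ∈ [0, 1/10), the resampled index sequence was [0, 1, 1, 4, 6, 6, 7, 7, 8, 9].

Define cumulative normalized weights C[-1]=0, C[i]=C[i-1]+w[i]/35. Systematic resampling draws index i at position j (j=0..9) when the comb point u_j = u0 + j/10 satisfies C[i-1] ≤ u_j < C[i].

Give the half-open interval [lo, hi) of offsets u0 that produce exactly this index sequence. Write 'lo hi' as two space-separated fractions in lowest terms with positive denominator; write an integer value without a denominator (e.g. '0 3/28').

C = [4/35, 11/35, 12/35, 12/35, 3/7, 3/7, 4/7, 27/35, 31/35, 1]
j=0 picked index 0: u0 ∈ [0, 4/35)
j=1 picked index 1: u0 ∈ [1/70, 3/14)
j=2 picked index 1: u0 ∈ [-3/35, 4/35)
j=3 picked index 4: u0 ∈ [3/70, 9/70)
j=4 picked index 6: u0 ∈ [1/35, 6/35)
j=5 picked index 6: u0 ∈ [-1/14, 1/14)
j=6 picked index 7: u0 ∈ [-1/35, 6/35)
j=7 picked index 7: u0 ∈ [-9/70, 1/14)
j=8 picked index 8: u0 ∈ [-1/35, 3/35)
j=9 picked index 9: u0 ∈ [-1/70, 1/10)
intersection: [3/70, 1/14)

3/70 1/14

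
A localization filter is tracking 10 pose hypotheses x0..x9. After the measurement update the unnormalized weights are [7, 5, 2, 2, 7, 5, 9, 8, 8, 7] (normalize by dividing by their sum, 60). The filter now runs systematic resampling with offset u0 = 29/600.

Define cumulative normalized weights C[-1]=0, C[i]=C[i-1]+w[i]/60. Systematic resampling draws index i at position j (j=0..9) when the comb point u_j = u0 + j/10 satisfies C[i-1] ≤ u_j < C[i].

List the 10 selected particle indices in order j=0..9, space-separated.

0 1 3 4 5 6 7 7 8 9

C = [7/60, 1/5, 7/30, 4/15, 23/60, 7/15, 37/60, 3/4, 53/60, 1]
j=0: u_0=29/600 ∈ [0, 7/60) → index 0
j=1: u_1=89/600 ∈ [7/60, 1/5) → index 1
j=2: u_2=149/600 ∈ [7/30, 4/15) → index 3
j=3: u_3=209/600 ∈ [4/15, 23/60) → index 4
j=4: u_4=269/600 ∈ [23/60, 7/15) → index 5
j=5: u_5=329/600 ∈ [7/15, 37/60) → index 6
j=6: u_6=389/600 ∈ [37/60, 3/4) → index 7
j=7: u_7=449/600 ∈ [37/60, 3/4) → index 7
j=8: u_8=509/600 ∈ [3/4, 53/60) → index 8
j=9: u_9=569/600 ∈ [53/60, 1) → index 9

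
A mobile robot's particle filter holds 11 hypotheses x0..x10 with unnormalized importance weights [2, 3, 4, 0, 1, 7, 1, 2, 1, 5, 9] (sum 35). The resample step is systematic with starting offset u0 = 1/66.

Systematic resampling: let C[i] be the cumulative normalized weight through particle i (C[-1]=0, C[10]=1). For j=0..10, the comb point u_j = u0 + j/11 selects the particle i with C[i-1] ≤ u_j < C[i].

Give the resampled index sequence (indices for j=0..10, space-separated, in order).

0 1 2 5 5 5 7 9 9 10 10

C = [2/35, 1/7, 9/35, 9/35, 2/7, 17/35, 18/35, 4/7, 3/5, 26/35, 1]
j=0: u_0=1/66 ∈ [0, 2/35) → index 0
j=1: u_1=7/66 ∈ [2/35, 1/7) → index 1
j=2: u_2=13/66 ∈ [1/7, 9/35) → index 2
j=3: u_3=19/66 ∈ [2/7, 17/35) → index 5
j=4: u_4=25/66 ∈ [2/7, 17/35) → index 5
j=5: u_5=31/66 ∈ [2/7, 17/35) → index 5
j=6: u_6=37/66 ∈ [18/35, 4/7) → index 7
j=7: u_7=43/66 ∈ [3/5, 26/35) → index 9
j=8: u_8=49/66 ∈ [3/5, 26/35) → index 9
j=9: u_9=5/6 ∈ [26/35, 1) → index 10
j=10: u_10=61/66 ∈ [26/35, 1) → index 10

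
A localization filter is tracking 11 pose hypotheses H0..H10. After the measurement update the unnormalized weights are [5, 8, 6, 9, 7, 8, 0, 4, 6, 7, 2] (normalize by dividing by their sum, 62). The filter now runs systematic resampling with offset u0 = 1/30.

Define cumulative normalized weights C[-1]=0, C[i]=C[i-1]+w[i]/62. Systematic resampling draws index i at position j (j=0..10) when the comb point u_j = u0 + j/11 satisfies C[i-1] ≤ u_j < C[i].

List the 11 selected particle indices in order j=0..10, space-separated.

0 1 2 2 3 4 5 5 8 8 9

C = [5/62, 13/62, 19/62, 14/31, 35/62, 43/62, 43/62, 47/62, 53/62, 30/31, 1]
j=0: u_0=1/30 ∈ [0, 5/62) → index 0
j=1: u_1=41/330 ∈ [5/62, 13/62) → index 1
j=2: u_2=71/330 ∈ [13/62, 19/62) → index 2
j=3: u_3=101/330 ∈ [13/62, 19/62) → index 2
j=4: u_4=131/330 ∈ [19/62, 14/31) → index 3
j=5: u_5=161/330 ∈ [14/31, 35/62) → index 4
j=6: u_6=191/330 ∈ [35/62, 43/62) → index 5
j=7: u_7=221/330 ∈ [35/62, 43/62) → index 5
j=8: u_8=251/330 ∈ [47/62, 53/62) → index 8
j=9: u_9=281/330 ∈ [47/62, 53/62) → index 8
j=10: u_10=311/330 ∈ [53/62, 30/31) → index 9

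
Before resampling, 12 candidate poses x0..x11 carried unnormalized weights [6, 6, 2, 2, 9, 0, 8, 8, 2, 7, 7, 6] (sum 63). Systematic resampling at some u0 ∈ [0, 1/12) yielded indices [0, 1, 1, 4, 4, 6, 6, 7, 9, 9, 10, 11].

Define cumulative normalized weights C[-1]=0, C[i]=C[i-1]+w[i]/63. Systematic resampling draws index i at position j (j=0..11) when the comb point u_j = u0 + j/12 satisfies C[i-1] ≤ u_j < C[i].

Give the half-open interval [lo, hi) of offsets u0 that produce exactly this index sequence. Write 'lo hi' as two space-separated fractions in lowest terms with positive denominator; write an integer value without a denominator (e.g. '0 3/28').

C = [2/21, 4/21, 2/9, 16/63, 25/63, 25/63, 11/21, 41/63, 43/63, 50/63, 19/21, 1]
j=0 picked index 0: u0 ∈ [0, 2/21)
j=1 picked index 1: u0 ∈ [1/84, 3/28)
j=2 picked index 1: u0 ∈ [-1/14, 1/42)
j=3 picked index 4: u0 ∈ [1/252, 37/252)
j=4 picked index 4: u0 ∈ [-5/63, 4/63)
j=5 picked index 6: u0 ∈ [-5/252, 3/28)
j=6 picked index 6: u0 ∈ [-13/126, 1/42)
j=7 picked index 7: u0 ∈ [-5/84, 17/252)
j=8 picked index 9: u0 ∈ [1/63, 8/63)
j=9 picked index 9: u0 ∈ [-17/252, 11/252)
j=10 picked index 10: u0 ∈ [-5/126, 1/14)
j=11 picked index 11: u0 ∈ [-1/84, 1/12)
intersection: [1/63, 1/42)

1/63 1/42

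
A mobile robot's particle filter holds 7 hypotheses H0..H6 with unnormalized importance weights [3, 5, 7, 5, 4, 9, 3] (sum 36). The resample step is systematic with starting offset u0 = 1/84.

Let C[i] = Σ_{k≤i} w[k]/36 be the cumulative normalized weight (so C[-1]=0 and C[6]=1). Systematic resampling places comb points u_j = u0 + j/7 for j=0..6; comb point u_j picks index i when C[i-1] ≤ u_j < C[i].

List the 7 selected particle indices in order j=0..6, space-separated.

C = [1/12, 2/9, 5/12, 5/9, 2/3, 11/12, 1]
j=0: u_0=1/84 ∈ [0, 1/12) → index 0
j=1: u_1=13/84 ∈ [1/12, 2/9) → index 1
j=2: u_2=25/84 ∈ [2/9, 5/12) → index 2
j=3: u_3=37/84 ∈ [5/12, 5/9) → index 3
j=4: u_4=7/12 ∈ [5/9, 2/3) → index 4
j=5: u_5=61/84 ∈ [2/3, 11/12) → index 5
j=6: u_6=73/84 ∈ [2/3, 11/12) → index 5

0 1 2 3 4 5 5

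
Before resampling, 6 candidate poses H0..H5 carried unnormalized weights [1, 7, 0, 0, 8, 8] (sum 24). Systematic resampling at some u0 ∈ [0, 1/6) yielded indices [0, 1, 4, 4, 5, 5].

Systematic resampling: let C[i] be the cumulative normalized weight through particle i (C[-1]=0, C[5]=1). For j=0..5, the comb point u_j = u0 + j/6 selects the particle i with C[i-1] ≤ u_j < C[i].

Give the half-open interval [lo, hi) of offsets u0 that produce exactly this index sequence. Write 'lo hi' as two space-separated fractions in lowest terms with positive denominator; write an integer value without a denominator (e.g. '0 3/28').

0 1/24

C = [1/24, 1/3, 1/3, 1/3, 2/3, 1]
j=0 picked index 0: u0 ∈ [0, 1/24)
j=1 picked index 1: u0 ∈ [-1/8, 1/6)
j=2 picked index 4: u0 ∈ [0, 1/3)
j=3 picked index 4: u0 ∈ [-1/6, 1/6)
j=4 picked index 5: u0 ∈ [0, 1/3)
j=5 picked index 5: u0 ∈ [-1/6, 1/6)
intersection: [0, 1/24)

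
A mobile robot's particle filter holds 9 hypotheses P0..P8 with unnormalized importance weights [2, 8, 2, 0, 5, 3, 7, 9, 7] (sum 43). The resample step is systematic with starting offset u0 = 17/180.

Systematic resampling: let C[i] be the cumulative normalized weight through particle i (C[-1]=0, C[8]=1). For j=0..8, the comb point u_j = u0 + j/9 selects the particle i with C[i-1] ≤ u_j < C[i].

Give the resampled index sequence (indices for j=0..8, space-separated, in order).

1 1 4 5 6 7 7 8 8

C = [2/43, 10/43, 12/43, 12/43, 17/43, 20/43, 27/43, 36/43, 1]
j=0: u_0=17/180 ∈ [2/43, 10/43) → index 1
j=1: u_1=37/180 ∈ [2/43, 10/43) → index 1
j=2: u_2=19/60 ∈ [12/43, 17/43) → index 4
j=3: u_3=77/180 ∈ [17/43, 20/43) → index 5
j=4: u_4=97/180 ∈ [20/43, 27/43) → index 6
j=5: u_5=13/20 ∈ [27/43, 36/43) → index 7
j=6: u_6=137/180 ∈ [27/43, 36/43) → index 7
j=7: u_7=157/180 ∈ [36/43, 1) → index 8
j=8: u_8=59/60 ∈ [36/43, 1) → index 8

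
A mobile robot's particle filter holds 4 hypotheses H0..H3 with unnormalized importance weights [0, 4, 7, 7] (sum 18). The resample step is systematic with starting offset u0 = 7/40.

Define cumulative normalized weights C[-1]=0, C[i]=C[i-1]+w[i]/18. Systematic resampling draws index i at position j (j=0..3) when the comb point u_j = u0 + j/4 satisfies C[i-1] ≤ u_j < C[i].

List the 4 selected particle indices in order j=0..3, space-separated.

1 2 3 3

C = [0, 2/9, 11/18, 1]
j=0: u_0=7/40 ∈ [0, 2/9) → index 1
j=1: u_1=17/40 ∈ [2/9, 11/18) → index 2
j=2: u_2=27/40 ∈ [11/18, 1) → index 3
j=3: u_3=37/40 ∈ [11/18, 1) → index 3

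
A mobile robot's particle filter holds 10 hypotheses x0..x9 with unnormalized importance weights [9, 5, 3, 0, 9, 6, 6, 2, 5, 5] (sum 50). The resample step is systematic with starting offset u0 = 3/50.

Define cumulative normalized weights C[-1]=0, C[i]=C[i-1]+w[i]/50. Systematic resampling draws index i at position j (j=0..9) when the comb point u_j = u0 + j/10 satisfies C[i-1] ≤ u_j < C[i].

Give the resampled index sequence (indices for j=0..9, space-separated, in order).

C = [9/50, 7/25, 17/50, 17/50, 13/25, 16/25, 19/25, 4/5, 9/10, 1]
j=0: u_0=3/50 ∈ [0, 9/50) → index 0
j=1: u_1=4/25 ∈ [0, 9/50) → index 0
j=2: u_2=13/50 ∈ [9/50, 7/25) → index 1
j=3: u_3=9/25 ∈ [17/50, 13/25) → index 4
j=4: u_4=23/50 ∈ [17/50, 13/25) → index 4
j=5: u_5=14/25 ∈ [13/25, 16/25) → index 5
j=6: u_6=33/50 ∈ [16/25, 19/25) → index 6
j=7: u_7=19/25 ∈ [19/25, 4/5) → index 7
j=8: u_8=43/50 ∈ [4/5, 9/10) → index 8
j=9: u_9=24/25 ∈ [9/10, 1) → index 9

0 0 1 4 4 5 6 7 8 9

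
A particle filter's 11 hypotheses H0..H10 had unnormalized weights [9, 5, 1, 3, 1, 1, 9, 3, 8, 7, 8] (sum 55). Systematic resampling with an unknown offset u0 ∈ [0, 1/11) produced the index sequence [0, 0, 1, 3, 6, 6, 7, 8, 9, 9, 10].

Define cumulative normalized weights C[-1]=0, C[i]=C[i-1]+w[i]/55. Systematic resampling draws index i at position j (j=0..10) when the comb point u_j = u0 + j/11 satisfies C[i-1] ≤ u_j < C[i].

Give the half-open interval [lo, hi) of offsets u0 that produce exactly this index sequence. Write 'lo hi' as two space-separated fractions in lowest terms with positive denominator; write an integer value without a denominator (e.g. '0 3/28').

C = [9/55, 14/55, 3/11, 18/55, 19/55, 4/11, 29/55, 32/55, 8/11, 47/55, 1]
j=0 picked index 0: u0 ∈ [0, 9/55)
j=1 picked index 0: u0 ∈ [-1/11, 4/55)
j=2 picked index 1: u0 ∈ [-1/55, 4/55)
j=3 picked index 3: u0 ∈ [0, 3/55)
j=4 picked index 6: u0 ∈ [0, 9/55)
j=5 picked index 6: u0 ∈ [-1/11, 4/55)
j=6 picked index 7: u0 ∈ [-1/55, 2/55)
j=7 picked index 8: u0 ∈ [-3/55, 1/11)
j=8 picked index 9: u0 ∈ [0, 7/55)
j=9 picked index 9: u0 ∈ [-1/11, 2/55)
j=10 picked index 10: u0 ∈ [-3/55, 1/11)
intersection: [0, 2/55)

0 2/55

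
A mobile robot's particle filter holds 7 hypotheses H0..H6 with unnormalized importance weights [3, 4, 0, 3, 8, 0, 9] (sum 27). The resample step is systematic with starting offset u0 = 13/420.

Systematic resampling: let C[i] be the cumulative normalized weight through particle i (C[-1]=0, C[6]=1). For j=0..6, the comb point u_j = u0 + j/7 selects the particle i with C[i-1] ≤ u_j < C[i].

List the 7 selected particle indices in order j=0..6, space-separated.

C = [1/9, 7/27, 7/27, 10/27, 2/3, 2/3, 1]
j=0: u_0=13/420 ∈ [0, 1/9) → index 0
j=1: u_1=73/420 ∈ [1/9, 7/27) → index 1
j=2: u_2=19/60 ∈ [7/27, 10/27) → index 3
j=3: u_3=193/420 ∈ [10/27, 2/3) → index 4
j=4: u_4=253/420 ∈ [10/27, 2/3) → index 4
j=5: u_5=313/420 ∈ [2/3, 1) → index 6
j=6: u_6=373/420 ∈ [2/3, 1) → index 6

0 1 3 4 4 6 6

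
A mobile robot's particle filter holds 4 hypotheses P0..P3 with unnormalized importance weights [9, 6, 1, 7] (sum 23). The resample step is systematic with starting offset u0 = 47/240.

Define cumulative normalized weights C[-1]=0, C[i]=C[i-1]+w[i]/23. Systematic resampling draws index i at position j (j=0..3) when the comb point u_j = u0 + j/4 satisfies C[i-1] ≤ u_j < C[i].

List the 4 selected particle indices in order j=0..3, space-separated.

0 1 3 3

C = [9/23, 15/23, 16/23, 1]
j=0: u_0=47/240 ∈ [0, 9/23) → index 0
j=1: u_1=107/240 ∈ [9/23, 15/23) → index 1
j=2: u_2=167/240 ∈ [16/23, 1) → index 3
j=3: u_3=227/240 ∈ [16/23, 1) → index 3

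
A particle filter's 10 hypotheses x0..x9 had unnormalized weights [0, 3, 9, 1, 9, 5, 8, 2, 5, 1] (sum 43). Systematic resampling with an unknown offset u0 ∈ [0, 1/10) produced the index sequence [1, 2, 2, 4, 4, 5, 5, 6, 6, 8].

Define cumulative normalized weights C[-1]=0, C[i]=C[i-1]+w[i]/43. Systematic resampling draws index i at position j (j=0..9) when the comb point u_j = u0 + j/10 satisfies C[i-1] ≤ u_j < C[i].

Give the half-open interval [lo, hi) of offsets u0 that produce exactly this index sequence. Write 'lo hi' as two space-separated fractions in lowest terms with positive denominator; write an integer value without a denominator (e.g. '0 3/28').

1/86 3/215

C = [0, 3/43, 12/43, 13/43, 22/43, 27/43, 35/43, 37/43, 42/43, 1]
j=0 picked index 1: u0 ∈ [0, 3/43)
j=1 picked index 2: u0 ∈ [-13/430, 77/430)
j=2 picked index 2: u0 ∈ [-28/215, 17/215)
j=3 picked index 4: u0 ∈ [1/430, 91/430)
j=4 picked index 4: u0 ∈ [-21/215, 24/215)
j=5 picked index 5: u0 ∈ [1/86, 11/86)
j=6 picked index 5: u0 ∈ [-19/215, 6/215)
j=7 picked index 6: u0 ∈ [-31/430, 49/430)
j=8 picked index 6: u0 ∈ [-37/215, 3/215)
j=9 picked index 8: u0 ∈ [-17/430, 33/430)
intersection: [1/86, 3/215)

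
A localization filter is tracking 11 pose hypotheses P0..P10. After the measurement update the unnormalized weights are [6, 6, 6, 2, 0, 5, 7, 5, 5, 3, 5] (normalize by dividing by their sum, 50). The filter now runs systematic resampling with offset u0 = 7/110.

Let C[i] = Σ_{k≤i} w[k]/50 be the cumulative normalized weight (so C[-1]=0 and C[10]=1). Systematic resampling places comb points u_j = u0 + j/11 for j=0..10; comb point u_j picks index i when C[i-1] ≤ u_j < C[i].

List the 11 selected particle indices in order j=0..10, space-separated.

0 1 2 2 5 6 6 7 8 9 10

C = [3/25, 6/25, 9/25, 2/5, 2/5, 1/2, 16/25, 37/50, 21/25, 9/10, 1]
j=0: u_0=7/110 ∈ [0, 3/25) → index 0
j=1: u_1=17/110 ∈ [3/25, 6/25) → index 1
j=2: u_2=27/110 ∈ [6/25, 9/25) → index 2
j=3: u_3=37/110 ∈ [6/25, 9/25) → index 2
j=4: u_4=47/110 ∈ [2/5, 1/2) → index 5
j=5: u_5=57/110 ∈ [1/2, 16/25) → index 6
j=6: u_6=67/110 ∈ [1/2, 16/25) → index 6
j=7: u_7=7/10 ∈ [16/25, 37/50) → index 7
j=8: u_8=87/110 ∈ [37/50, 21/25) → index 8
j=9: u_9=97/110 ∈ [21/25, 9/10) → index 9
j=10: u_10=107/110 ∈ [9/10, 1) → index 10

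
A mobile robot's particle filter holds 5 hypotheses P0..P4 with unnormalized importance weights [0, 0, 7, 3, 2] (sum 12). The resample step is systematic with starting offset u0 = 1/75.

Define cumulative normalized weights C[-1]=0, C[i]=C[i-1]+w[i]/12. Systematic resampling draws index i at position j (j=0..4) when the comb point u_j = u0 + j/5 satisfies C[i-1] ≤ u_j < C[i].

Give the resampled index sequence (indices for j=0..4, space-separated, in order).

2 2 2 3 3

C = [0, 0, 7/12, 5/6, 1]
j=0: u_0=1/75 ∈ [0, 7/12) → index 2
j=1: u_1=16/75 ∈ [0, 7/12) → index 2
j=2: u_2=31/75 ∈ [0, 7/12) → index 2
j=3: u_3=46/75 ∈ [7/12, 5/6) → index 3
j=4: u_4=61/75 ∈ [7/12, 5/6) → index 3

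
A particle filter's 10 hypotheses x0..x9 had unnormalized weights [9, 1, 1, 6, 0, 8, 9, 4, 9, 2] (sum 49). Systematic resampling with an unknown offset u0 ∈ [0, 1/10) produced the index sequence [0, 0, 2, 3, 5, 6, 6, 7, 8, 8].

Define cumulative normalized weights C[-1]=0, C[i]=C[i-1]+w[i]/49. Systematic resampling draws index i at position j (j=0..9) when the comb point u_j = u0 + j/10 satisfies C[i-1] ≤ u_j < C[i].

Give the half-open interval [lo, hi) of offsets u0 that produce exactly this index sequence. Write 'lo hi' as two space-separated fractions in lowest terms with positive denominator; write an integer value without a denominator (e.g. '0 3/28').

C = [9/49, 10/49, 11/49, 17/49, 17/49, 25/49, 34/49, 38/49, 47/49, 1]
j=0 picked index 0: u0 ∈ [0, 9/49)
j=1 picked index 0: u0 ∈ [-1/10, 41/490)
j=2 picked index 2: u0 ∈ [1/245, 6/245)
j=3 picked index 3: u0 ∈ [-37/490, 23/490)
j=4 picked index 5: u0 ∈ [-13/245, 27/245)
j=5 picked index 6: u0 ∈ [1/98, 19/98)
j=6 picked index 6: u0 ∈ [-22/245, 23/245)
j=7 picked index 7: u0 ∈ [-3/490, 37/490)
j=8 picked index 8: u0 ∈ [-6/245, 39/245)
j=9 picked index 8: u0 ∈ [-61/490, 29/490)
intersection: [1/98, 6/245)

1/98 6/245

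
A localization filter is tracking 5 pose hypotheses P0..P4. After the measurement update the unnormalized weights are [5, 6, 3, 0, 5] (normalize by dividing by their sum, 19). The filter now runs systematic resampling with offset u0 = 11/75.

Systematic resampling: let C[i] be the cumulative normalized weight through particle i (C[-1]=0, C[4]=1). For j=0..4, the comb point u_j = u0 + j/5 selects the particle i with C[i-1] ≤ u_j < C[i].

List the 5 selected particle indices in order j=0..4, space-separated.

C = [5/19, 11/19, 14/19, 14/19, 1]
j=0: u_0=11/75 ∈ [0, 5/19) → index 0
j=1: u_1=26/75 ∈ [5/19, 11/19) → index 1
j=2: u_2=41/75 ∈ [5/19, 11/19) → index 1
j=3: u_3=56/75 ∈ [14/19, 1) → index 4
j=4: u_4=71/75 ∈ [14/19, 1) → index 4

0 1 1 4 4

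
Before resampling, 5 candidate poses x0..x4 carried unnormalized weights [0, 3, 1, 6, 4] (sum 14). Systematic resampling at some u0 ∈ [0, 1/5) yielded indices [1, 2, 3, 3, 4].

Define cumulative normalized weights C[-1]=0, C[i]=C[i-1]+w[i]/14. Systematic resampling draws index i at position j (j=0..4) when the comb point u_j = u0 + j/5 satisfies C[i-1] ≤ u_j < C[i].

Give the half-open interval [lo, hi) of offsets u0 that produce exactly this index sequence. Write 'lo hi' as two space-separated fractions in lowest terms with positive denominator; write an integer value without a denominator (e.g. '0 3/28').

C = [0, 3/14, 2/7, 5/7, 1]
j=0 picked index 1: u0 ∈ [0, 3/14)
j=1 picked index 2: u0 ∈ [1/70, 3/35)
j=2 picked index 3: u0 ∈ [-4/35, 11/35)
j=3 picked index 3: u0 ∈ [-11/35, 4/35)
j=4 picked index 4: u0 ∈ [-3/35, 1/5)
intersection: [1/70, 3/35)

1/70 3/35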